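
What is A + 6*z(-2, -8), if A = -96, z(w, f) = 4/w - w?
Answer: -96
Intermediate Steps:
z(w, f) = -w + 4/w
A + 6*z(-2, -8) = -96 + 6*(-1*(-2) + 4/(-2)) = -96 + 6*(2 + 4*(-½)) = -96 + 6*(2 - 2) = -96 + 6*0 = -96 + 0 = -96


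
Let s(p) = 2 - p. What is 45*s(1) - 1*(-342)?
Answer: 387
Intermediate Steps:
45*s(1) - 1*(-342) = 45*(2 - 1*1) - 1*(-342) = 45*(2 - 1) + 342 = 45*1 + 342 = 45 + 342 = 387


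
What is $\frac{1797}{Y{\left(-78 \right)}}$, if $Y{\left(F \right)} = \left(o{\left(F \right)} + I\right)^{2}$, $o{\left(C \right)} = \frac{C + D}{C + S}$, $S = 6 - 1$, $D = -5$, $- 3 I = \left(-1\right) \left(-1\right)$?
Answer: $\frac{86185917}{30976} \approx 2782.3$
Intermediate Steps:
$I = - \frac{1}{3}$ ($I = - \frac{\left(-1\right) \left(-1\right)}{3} = \left(- \frac{1}{3}\right) 1 = - \frac{1}{3} \approx -0.33333$)
$S = 5$ ($S = 6 - 1 = 5$)
$o{\left(C \right)} = \frac{-5 + C}{5 + C}$ ($o{\left(C \right)} = \frac{C - 5}{C + 5} = \frac{-5 + C}{5 + C}$)
$Y{\left(F \right)} = \left(- \frac{1}{3} + \frac{-5 + F}{5 + F}\right)^{2}$ ($Y{\left(F \right)} = \left(\frac{-5 + F}{5 + F} - \frac{1}{3}\right)^{2} = \left(- \frac{1}{3} + \frac{-5 + F}{5 + F}\right)^{2}$)
$\frac{1797}{Y{\left(-78 \right)}} = \frac{1797}{\frac{4}{9} \left(-10 - 78\right)^{2} \frac{1}{\left(5 - 78\right)^{2}}} = \frac{1797}{\frac{4}{9} \left(-88\right)^{2} \cdot \frac{1}{5329}} = \frac{1797}{\frac{4}{9} \cdot 7744 \cdot \frac{1}{5329}} = \frac{1797}{\frac{30976}{47961}} = 1797 \cdot \frac{47961}{30976} = \frac{86185917}{30976}$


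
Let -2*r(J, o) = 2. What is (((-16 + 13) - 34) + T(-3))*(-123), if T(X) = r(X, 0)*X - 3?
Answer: 4551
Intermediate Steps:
r(J, o) = -1 (r(J, o) = -1/2*2 = -1)
T(X) = -3 - X (T(X) = -X - 3 = -3 - X)
(((-16 + 13) - 34) + T(-3))*(-123) = (((-16 + 13) - 34) + (-3 - 1*(-3)))*(-123) = ((-3 - 34) + (-3 + 3))*(-123) = (-37 + 0)*(-123) = -37*(-123) = 4551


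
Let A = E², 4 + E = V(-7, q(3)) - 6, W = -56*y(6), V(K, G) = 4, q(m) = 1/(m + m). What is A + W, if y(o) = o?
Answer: -300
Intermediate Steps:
q(m) = 1/(2*m)
W = -336 (W = -56*6 = -336)
E = -6 (E = -4 + (4 - 6) = -4 - 2 = -6)
A = 36 (A = (-6)² = 36)
A + W = 36 - 336 = -300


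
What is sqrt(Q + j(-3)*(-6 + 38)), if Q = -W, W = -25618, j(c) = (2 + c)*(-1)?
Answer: 15*sqrt(114) ≈ 160.16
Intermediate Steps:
j(c) = -2 - c
Q = 25618 (Q = -1*(-25618) = 25618)
sqrt(Q + j(-3)*(-6 + 38)) = sqrt(25618 + (-2 - 1*(-3))*(-6 + 38)) = sqrt(25618 + (-2 + 3)*32) = sqrt(25618 + 1*32) = sqrt(25618 + 32) = sqrt(25650) = 15*sqrt(114)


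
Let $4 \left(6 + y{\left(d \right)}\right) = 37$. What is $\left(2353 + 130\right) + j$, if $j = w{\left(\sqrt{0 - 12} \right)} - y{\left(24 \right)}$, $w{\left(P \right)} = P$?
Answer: $\frac{9919}{4} + 2 i \sqrt{3} \approx 2479.8 + 3.4641 i$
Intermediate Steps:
$y{\left(d \right)} = \frac{13}{4}$ ($y{\left(d \right)} = -6 + \frac{1}{4} \cdot 37 = -6 + \frac{37}{4} = \frac{13}{4}$)
$j = - \frac{13}{4} + 2 i \sqrt{3}$ ($j = \sqrt{0 - 12} - \frac{13}{4} = \sqrt{-12} - \frac{13}{4} = 2 i \sqrt{3} - \frac{13}{4} = - \frac{13}{4} + 2 i \sqrt{3} \approx -3.25 + 3.4641 i$)
$\left(2353 + 130\right) + j = \left(2353 + 130\right) - \left(\frac{13}{4} - 2 i \sqrt{3}\right) = 2483 - \left(\frac{13}{4} - 2 i \sqrt{3}\right) = \frac{9919}{4} + 2 i \sqrt{3}$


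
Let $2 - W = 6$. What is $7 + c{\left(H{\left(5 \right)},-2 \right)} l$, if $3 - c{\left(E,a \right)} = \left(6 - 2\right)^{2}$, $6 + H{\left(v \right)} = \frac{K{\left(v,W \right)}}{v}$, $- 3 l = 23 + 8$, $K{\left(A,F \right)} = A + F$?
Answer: $\frac{424}{3} \approx 141.33$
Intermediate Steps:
$W = -4$ ($W = 2 - 6 = -4$)
$l = - \frac{31}{3}$ ($l = - \frac{23 + 8}{3} = \left(- \frac{1}{3}\right) 31 = - \frac{31}{3} \approx -10.333$)
$H{\left(v \right)} = -6 + \frac{-4 + v}{v}$ ($H{\left(v \right)} = -6 + \frac{v - 4}{v} = -6 + \frac{-4 + v}{v}$)
$c{\left(E,a \right)} = -13$ ($c{\left(E,a \right)} = 3 - \left(6 - 2\right)^{2} = 3 - 4^{2} = 3 - 16 = -13$)
$7 + c{\left(H{\left(5 \right)},-2 \right)} l = 7 - - \frac{403}{3} = 7 + \frac{403}{3} = \frac{424}{3}$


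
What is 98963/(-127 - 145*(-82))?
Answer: 98963/11763 ≈ 8.4131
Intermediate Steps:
98963/(-127 - 145*(-82)) = 98963/(-127 + 11890) = 98963/11763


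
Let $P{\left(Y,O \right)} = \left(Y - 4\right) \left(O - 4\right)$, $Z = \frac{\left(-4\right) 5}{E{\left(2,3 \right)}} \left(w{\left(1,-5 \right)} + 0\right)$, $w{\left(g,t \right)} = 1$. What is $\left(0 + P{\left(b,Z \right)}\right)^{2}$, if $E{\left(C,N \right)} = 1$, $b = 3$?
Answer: $576$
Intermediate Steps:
$Z = -20$ ($Z = \frac{\left(-4\right) 5}{1} \left(1 + 0\right) = \left(-20\right) 1 \cdot 1 = \left(-20\right) 1 = -20$)
$P{\left(Y,O \right)} = \left(-4 + O\right) \left(-4 + Y\right)$ ($P{\left(Y,O \right)} = \left(-4 + Y\right) \left(-4 + O\right) = \left(-4 + O\right) \left(-4 + Y\right)$)
$\left(0 + P{\left(b,Z \right)}\right)^{2} = \left(0 - -24\right)^{2} = \left(0 + \left(16 + 80 - 12 - 60\right)\right)^{2} = \left(0 + 24\right)^{2} = 24^{2} = 576$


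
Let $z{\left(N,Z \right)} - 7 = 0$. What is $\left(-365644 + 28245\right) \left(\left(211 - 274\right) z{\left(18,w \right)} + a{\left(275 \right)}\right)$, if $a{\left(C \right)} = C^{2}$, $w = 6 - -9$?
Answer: $-25367006416$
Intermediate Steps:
$w = 15$ ($w = 6 + 9 = 15$)
$z{\left(N,Z \right)} = 7$ ($z{\left(N,Z \right)} = 7 + 0 = 7$)
$\left(-365644 + 28245\right) \left(\left(211 - 274\right) z{\left(18,w \right)} + a{\left(275 \right)}\right) = \left(-365644 + 28245\right) \left(\left(211 - 274\right) 7 + 275^{2}\right) = - 337399 \left(\left(-63\right) 7 + 75625\right) = - 337399 \left(-441 + 75625\right) = \left(-337399\right) 75184 = -25367006416$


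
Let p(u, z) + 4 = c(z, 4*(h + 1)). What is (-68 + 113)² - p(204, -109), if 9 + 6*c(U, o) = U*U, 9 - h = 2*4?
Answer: 151/3 ≈ 50.333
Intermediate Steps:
h = 1 (h = 9 - 2*4 = 9 - 1*8 = 9 - 8 = 1)
c(U, o) = -3/2 + U²/6 (c(U, o) = -3/2 + (U*U)/6 = -3/2 + U²/6)
p(u, z) = -11/2 + z²/6 (p(u, z) = -4 + (-3/2 + z²/6) = -11/2 + z²/6)
(-68 + 113)² - p(204, -109) = (-68 + 113)² - (-11/2 + (⅙)*(-109)²) = 45² - (-11/2 + (⅙)*11881) = 2025 - (-11/2 + 11881/6) = 2025 - 1*5924/3 = 2025 - 5924/3 = 151/3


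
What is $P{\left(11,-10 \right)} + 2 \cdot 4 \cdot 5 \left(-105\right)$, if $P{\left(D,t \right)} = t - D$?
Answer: $-4221$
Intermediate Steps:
$P{\left(11,-10 \right)} + 2 \cdot 4 \cdot 5 \left(-105\right) = \left(-10 - 11\right) + 2 \cdot 4 \cdot 5 \left(-105\right) = \left(-10 - 11\right) + 8 \cdot 5 \left(-105\right) = -21 + 40 \left(-105\right) = -21 - 4200 = -4221$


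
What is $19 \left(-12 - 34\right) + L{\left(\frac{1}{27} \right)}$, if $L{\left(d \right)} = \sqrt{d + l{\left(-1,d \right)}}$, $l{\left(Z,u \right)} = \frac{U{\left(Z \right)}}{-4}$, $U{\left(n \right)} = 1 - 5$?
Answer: $-874 + \frac{2 \sqrt{21}}{9} \approx -872.98$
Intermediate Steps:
$U{\left(n \right)} = -4$
$l{\left(Z,u \right)} = 1$ ($l{\left(Z,u \right)} = - \frac{4}{-4} = \left(-4\right) \left(- \frac{1}{4}\right) = 1$)
$L{\left(d \right)} = \sqrt{1 + d}$ ($L{\left(d \right)} = \sqrt{d + 1} = \sqrt{1 + d}$)
$19 \left(-12 - 34\right) + L{\left(\frac{1}{27} \right)} = 19 \left(-12 - 34\right) + \sqrt{1 + \frac{1}{27}} = 19 \left(-46\right) + \sqrt{1 + \frac{1}{27}} = -874 + \sqrt{\frac{28}{27}} = -874 + \frac{2 \sqrt{21}}{9}$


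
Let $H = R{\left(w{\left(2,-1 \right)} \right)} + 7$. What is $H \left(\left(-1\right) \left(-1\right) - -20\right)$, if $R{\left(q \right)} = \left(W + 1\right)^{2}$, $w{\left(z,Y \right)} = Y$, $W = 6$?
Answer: $1176$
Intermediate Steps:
$R{\left(q \right)} = 49$ ($R{\left(q \right)} = \left(6 + 1\right)^{2} = 7^{2} = 49$)
$H = 56$ ($H = 49 + 7 = 56$)
$H \left(\left(-1\right) \left(-1\right) - -20\right) = 56 \left(\left(-1\right) \left(-1\right) - -20\right) = 56 \left(1 + 20\right) = 56 \cdot 21 = 1176$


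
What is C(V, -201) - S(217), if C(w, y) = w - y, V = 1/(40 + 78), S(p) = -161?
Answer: 42717/118 ≈ 362.01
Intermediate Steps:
V = 1/118 ≈ 0.0084746
C(V, -201) - S(217) = (1/118 - 1*(-201)) - 1*(-161) = (1/118 + 201) + 161 = 23719/118 + 161 = 42717/118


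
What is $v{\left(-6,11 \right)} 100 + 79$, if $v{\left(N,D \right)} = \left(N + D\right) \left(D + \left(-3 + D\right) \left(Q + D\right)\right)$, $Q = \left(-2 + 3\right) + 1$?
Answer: $57579$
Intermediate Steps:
$Q = 2$ ($Q = 1 + 1 = 2$)
$v{\left(N,D \right)} = \left(D + N\right) \left(D + \left(-3 + D\right) \left(2 + D\right)\right)$ ($v{\left(N,D \right)} = \left(N + D\right) \left(D + \left(-3 + D\right) \left(2 + D\right)\right) = \left(D + N\right) \left(D + \left(-3 + D\right) \left(2 + D\right)\right)$)
$v{\left(-6,11 \right)} 100 + 79 = \left(11^{3} - 66 - -36 - 6 \cdot 11^{2}\right) 100 + 79 = \left(1331 - 66 + 36 - 726\right) 100 + 79 = 575 \cdot 100 + 79 = 57500 + 79 = 57579$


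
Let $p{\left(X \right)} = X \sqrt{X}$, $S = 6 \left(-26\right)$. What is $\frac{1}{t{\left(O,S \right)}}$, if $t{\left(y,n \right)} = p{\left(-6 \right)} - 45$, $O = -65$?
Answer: $\frac{i}{3 \left(- 15 i + 2 \sqrt{6}\right)} \approx -0.02008 + 0.0065582 i$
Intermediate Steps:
$S = -156$
$p{\left(X \right)} = X^{\frac{3}{2}}$
$t{\left(y,n \right)} = -45 - 6 i \sqrt{6}$ ($t{\left(y,n \right)} = \left(-6\right)^{\frac{3}{2}} - 45 = - 6 i \sqrt{6} - 45 = -45 - 6 i \sqrt{6}$)
$\frac{1}{t{\left(O,S \right)}} = \frac{1}{-45 - 6 i \sqrt{6}}$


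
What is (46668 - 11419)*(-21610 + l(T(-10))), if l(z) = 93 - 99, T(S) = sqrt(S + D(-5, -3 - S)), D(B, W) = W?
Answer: -761942384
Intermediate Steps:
T(S) = I*sqrt(3) (T(S) = sqrt(S + (-3 - S)) = sqrt(-3) = I*sqrt(3))
l(z) = -6
(46668 - 11419)*(-21610 + l(T(-10))) = (46668 - 11419)*(-21610 - 6) = 35249*(-21616) = -761942384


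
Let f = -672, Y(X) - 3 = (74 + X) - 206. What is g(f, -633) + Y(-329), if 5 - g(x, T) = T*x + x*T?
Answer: -851205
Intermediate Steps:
Y(X) = -129 + X (Y(X) = 3 + ((74 + X) - 206) = 3 + (-132 + X) = -129 + X)
g(x, T) = 5 - 2*T*x (g(x, T) = 5 - (T*x + x*T) = 5 - (T*x + T*x) = 5 - 2*T*x)
g(f, -633) + Y(-329) = (5 - 2*(-633)*(-672)) + (-129 - 329) = (5 - 850752) - 458 = -850747 - 458 = -851205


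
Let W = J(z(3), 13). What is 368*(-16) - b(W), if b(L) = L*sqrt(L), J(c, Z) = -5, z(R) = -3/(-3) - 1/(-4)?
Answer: -5888 + 5*I*sqrt(5) ≈ -5888.0 + 11.18*I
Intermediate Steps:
z(R) = 5/4 (z(R) = -3*(-1/3) - 1*(-1/4) = 1 + 1/4 = 5/4)
W = -5
b(L) = L**(3/2)
368*(-16) - b(W) = 368*(-16) - (-5)**(3/2) = -5888 - (-5)*I*sqrt(5) = -5888 + 5*I*sqrt(5)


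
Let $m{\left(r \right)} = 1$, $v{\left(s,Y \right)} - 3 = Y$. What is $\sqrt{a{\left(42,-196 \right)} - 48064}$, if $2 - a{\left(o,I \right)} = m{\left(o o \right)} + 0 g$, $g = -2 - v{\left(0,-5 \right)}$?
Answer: $i \sqrt{48063} \approx 219.23 i$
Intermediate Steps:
$v{\left(s,Y \right)} = 3 + Y$
$g = 0$ ($g = -2 - \left(3 - 5\right) = -2 - -2 = -2 + 2 = 0$)
$a{\left(o,I \right)} = 1$ ($a{\left(o,I \right)} = 2 - \left(1 + 0 \cdot 0\right) = 2 - \left(1 + 0\right) = 2 - 1 = 1$)
$\sqrt{a{\left(42,-196 \right)} - 48064} = \sqrt{1 - 48064} = \sqrt{-48063} = i \sqrt{48063}$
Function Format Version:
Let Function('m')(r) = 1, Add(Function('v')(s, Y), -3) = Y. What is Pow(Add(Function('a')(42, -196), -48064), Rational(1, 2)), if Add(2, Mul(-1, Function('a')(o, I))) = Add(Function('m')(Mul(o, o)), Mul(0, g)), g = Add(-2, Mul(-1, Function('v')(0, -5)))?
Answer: Mul(I, Pow(48063, Rational(1, 2))) ≈ Mul(219.23, I)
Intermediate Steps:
Function('v')(s, Y) = Add(3, Y)
g = 0 (g = Add(-2, Mul(-1, Add(3, -5))) = Add(-2, Mul(-1, -2)) = Add(-2, 2) = 0)
Function('a')(o, I) = 1 (Function('a')(o, I) = Add(2, Mul(-1, Add(1, Mul(0, 0)))) = Add(2, Mul(-1, Add(1, 0))) = Add(2, Mul(-1, 1)) = Add(2, -1) = 1)
Pow(Add(Function('a')(42, -196), -48064), Rational(1, 2)) = Pow(Add(1, -48064), Rational(1, 2)) = Pow(-48063, Rational(1, 2)) = Mul(I, Pow(48063, Rational(1, 2)))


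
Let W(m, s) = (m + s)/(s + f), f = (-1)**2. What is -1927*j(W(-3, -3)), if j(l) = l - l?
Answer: 0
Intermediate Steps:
f = 1
W(m, s) = (m + s)/(1 + s) (W(m, s) = (m + s)/(s + 1) = (m + s)/(1 + s))
j(l) = 0
-1927*j(W(-3, -3)) = -1927*0 = 0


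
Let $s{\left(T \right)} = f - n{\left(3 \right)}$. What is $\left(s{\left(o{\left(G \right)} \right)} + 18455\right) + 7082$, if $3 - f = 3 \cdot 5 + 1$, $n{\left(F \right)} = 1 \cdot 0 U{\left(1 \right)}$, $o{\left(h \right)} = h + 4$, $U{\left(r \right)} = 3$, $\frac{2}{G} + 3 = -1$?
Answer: $25524$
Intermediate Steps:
$G = - \frac{1}{2}$ ($G = \frac{2}{-3 - 1} = \frac{2}{-4} = 2 \left(- \frac{1}{4}\right) = - \frac{1}{2} \approx -0.5$)
$o{\left(h \right)} = 4 + h$
$n{\left(F \right)} = 0$ ($n{\left(F \right)} = 1 \cdot 0 \cdot 3 = 0 \cdot 3 = 0$)
$f = -13$ ($f = 3 - \left(3 \cdot 5 + 1\right) = 3 - \left(15 + 1\right) = 3 - 16 = -13$)
$s{\left(T \right)} = -13$ ($s{\left(T \right)} = -13 - 0 = -13 + 0 = -13$)
$\left(s{\left(o{\left(G \right)} \right)} + 18455\right) + 7082 = \left(-13 + 18455\right) + 7082 = 18442 + 7082 = 25524$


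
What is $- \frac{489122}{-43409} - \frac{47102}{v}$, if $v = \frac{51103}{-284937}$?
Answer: $\frac{582621637236332}{2218330127} \approx 2.6264 \cdot 10^{5}$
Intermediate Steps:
$v = - \frac{51103}{284937}$ ($v = 51103 \left(- \frac{1}{284937}\right) = - \frac{51103}{284937} \approx -0.17935$)
$- \frac{489122}{-43409} - \frac{47102}{v} = - \frac{489122}{-43409} - \frac{47102}{- \frac{51103}{284937}} = \left(-489122\right) \left(- \frac{1}{43409}\right) - - \frac{13421102574}{51103} = \frac{489122}{43409} + \frac{13421102574}{51103} = \frac{582621637236332}{2218330127}$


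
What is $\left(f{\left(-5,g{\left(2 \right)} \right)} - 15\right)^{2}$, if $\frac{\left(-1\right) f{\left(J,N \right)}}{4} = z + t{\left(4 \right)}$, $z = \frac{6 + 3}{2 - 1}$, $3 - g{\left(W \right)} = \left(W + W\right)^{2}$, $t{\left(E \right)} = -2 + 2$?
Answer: $2601$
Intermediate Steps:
$t{\left(E \right)} = 0$
$g{\left(W \right)} = 3 - 4 W^{2}$ ($g{\left(W \right)} = 3 - \left(W + W\right)^{2} = 3 - \left(2 W\right)^{2} = 3 - 4 W^{2}$)
$z = 9$ ($z = \frac{9}{1} = 9 \cdot 1 = 9$)
$f{\left(J,N \right)} = -36$ ($f{\left(J,N \right)} = - 4 \left(9 + 0\right) = \left(-4\right) 9 = -36$)
$\left(f{\left(-5,g{\left(2 \right)} \right)} - 15\right)^{2} = \left(-36 - 15\right)^{2} = \left(-51\right)^{2} = 2601$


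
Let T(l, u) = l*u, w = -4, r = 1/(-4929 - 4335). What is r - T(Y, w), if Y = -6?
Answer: -222337/9264 ≈ -24.000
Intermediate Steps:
r = -1/9264 (r = 1/(-9264) = -1/9264 ≈ -0.00010794)
r - T(Y, w) = -1/9264 - (-6)*(-4) = -1/9264 - 1*24 = -1/9264 - 24 = -222337/9264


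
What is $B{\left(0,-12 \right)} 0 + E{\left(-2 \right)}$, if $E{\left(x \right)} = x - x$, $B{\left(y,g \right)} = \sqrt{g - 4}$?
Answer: $0$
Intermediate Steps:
$B{\left(y,g \right)} = \sqrt{-4 + g}$
$E{\left(x \right)} = 0$
$B{\left(0,-12 \right)} 0 + E{\left(-2 \right)} = \sqrt{-4 - 12} \cdot 0 + 0 = \sqrt{-16} \cdot 0 + 0 = 4 i 0 + 0 = 0 + 0 = 0$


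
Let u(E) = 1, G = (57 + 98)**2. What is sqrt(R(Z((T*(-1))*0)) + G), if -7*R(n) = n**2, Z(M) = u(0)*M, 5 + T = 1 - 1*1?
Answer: 155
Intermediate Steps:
T = -5 (T = -5 + (1 - 1*1) = -5 + (1 - 1) = -5 + 0 = -5)
G = 24025 (G = 155**2 = 24025)
Z(M) = M (Z(M) = 1*M = M)
R(n) = -n**2/7
sqrt(R(Z((T*(-1))*0)) + G) = sqrt(-(-5*(-1)*0)**2/7 + 24025) = sqrt(-(5*0)**2/7 + 24025) = sqrt(-1/7*0**2 + 24025) = sqrt(-1/7*0 + 24025) = sqrt(0 + 24025) = sqrt(24025) = 155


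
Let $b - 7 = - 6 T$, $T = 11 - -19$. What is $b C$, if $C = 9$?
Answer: $-1557$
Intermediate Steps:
$T = 30$ ($T = 11 + 19 = 30$)
$b = -173$ ($b = 7 - 180 = -173$)
$b C = \left(-173\right) 9 = -1557$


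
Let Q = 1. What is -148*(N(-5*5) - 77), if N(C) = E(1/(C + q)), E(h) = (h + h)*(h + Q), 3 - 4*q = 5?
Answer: 29670004/2601 ≈ 11407.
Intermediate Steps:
q = -½ (q = ¾ - ¼*5 = ¾ - 5/4 = -½ ≈ -0.50000)
E(h) = 2*h*(1 + h) (E(h) = (h + h)*(h + 1) = (2*h)*(1 + h) = 2*h*(1 + h))
N(C) = 2*(1 + 1/(-½ + C))/(-½ + C) (N(C) = 2*(1 + 1/(C - ½))/(C - ½) = 2*(1 + 1/(-½ + C))/(-½ + C))
-148*(N(-5*5) - 77) = -148*(4*(1 + 2*(-5*5))/(-1 + 2*(-5*5))² - 77) = -148*(4*(1 + 2*(-25))/(-1 + 2*(-25))² - 77) = -148*(4*(1 - 50)/(-1 - 50)² - 77) = -148*(4*(-49)/(-51)² - 77) = -148*(4*(1/2601)*(-49) - 77) = -148*(-196/2601 - 77) = -148*(-200473/2601) = 29670004/2601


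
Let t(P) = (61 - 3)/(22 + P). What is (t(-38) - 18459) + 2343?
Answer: -128957/8 ≈ -16120.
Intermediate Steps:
t(P) = 58/(22 + P)
(t(-38) - 18459) + 2343 = (58/(22 - 38) - 18459) + 2343 = (58/(-16) - 18459) + 2343 = (58*(-1/16) - 18459) + 2343 = (-29/8 - 18459) + 2343 = -147701/8 + 2343 = -128957/8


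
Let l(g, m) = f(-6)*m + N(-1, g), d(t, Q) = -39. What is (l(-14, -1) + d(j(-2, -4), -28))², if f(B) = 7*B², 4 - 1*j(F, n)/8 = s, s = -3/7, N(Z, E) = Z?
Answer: 85264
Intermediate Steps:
s = -3/7 (s = -3*⅐ = -3/7 ≈ -0.42857)
j(F, n) = 248/7 (j(F, n) = 32 - 8*(-3/7) = 32 + 24/7 = 248/7)
l(g, m) = -1 + 252*m (l(g, m) = (7*(-6)²)*m - 1 = (7*36)*m - 1 = 252*m - 1 = -1 + 252*m)
(l(-14, -1) + d(j(-2, -4), -28))² = ((-1 + 252*(-1)) - 39)² = ((-1 - 252) - 39)² = (-253 - 39)² = (-292)² = 85264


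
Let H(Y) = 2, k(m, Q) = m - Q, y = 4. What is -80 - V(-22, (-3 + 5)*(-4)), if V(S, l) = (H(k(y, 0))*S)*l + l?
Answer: -424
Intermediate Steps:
V(S, l) = l + 2*S*l (V(S, l) = (2*S)*l + l = 2*S*l + l = l + 2*S*l)
-80 - V(-22, (-3 + 5)*(-4)) = -80 - (-3 + 5)*(-4)*(1 + 2*(-22)) = -80 - 2*(-4)*(1 - 44) = -80 - (-8)*(-43) = -80 - 1*344 = -80 - 344 = -424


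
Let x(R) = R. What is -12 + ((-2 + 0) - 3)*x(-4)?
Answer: 8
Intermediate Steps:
-12 + ((-2 + 0) - 3)*x(-4) = -12 + ((-2 + 0) - 3)*(-4) = -12 + (-2 - 3)*(-4) = -12 - 5*(-4) = -12 + 20 = 8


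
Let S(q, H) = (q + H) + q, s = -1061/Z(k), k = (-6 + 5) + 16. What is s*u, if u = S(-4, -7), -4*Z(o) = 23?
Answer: -63660/23 ≈ -2767.8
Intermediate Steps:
k = 15 (k = -1 + 16 = 15)
Z(o) = -23/4 (Z(o) = -1/4*23 = -23/4)
s = 4244/23 (s = -1061/(-23/4) = -1061*(-4/23) = 4244/23 ≈ 184.52)
S(q, H) = H + 2*q (S(q, H) = (H + q) + q = H + 2*q)
u = -15 (u = -7 + 2*(-4) = -7 - 8 = -15)
s*u = (4244/23)*(-15) = -63660/23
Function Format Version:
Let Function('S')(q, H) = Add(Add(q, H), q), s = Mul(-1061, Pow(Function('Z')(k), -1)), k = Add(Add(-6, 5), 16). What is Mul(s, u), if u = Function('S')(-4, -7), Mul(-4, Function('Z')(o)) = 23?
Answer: Rational(-63660, 23) ≈ -2767.8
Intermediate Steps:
k = 15 (k = Add(-1, 16) = 15)
Function('Z')(o) = Rational(-23, 4) (Function('Z')(o) = Mul(Rational(-1, 4), 23) = Rational(-23, 4))
s = Rational(4244, 23) (s = Mul(-1061, Pow(Rational(-23, 4), -1)) = Mul(-1061, Rational(-4, 23)) = Rational(4244, 23) ≈ 184.52)
Function('S')(q, H) = Add(H, Mul(2, q)) (Function('S')(q, H) = Add(Add(H, q), q) = Add(H, Mul(2, q)))
u = -15 (u = Add(-7, Mul(2, -4)) = Add(-7, -8) = -15)
Mul(s, u) = Mul(Rational(4244, 23), -15) = Rational(-63660, 23)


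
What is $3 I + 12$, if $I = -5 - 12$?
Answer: $-39$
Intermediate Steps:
$I = -17$ ($I = -5 - 12 = -17$)
$3 I + 12 = 3 \left(-17\right) + 12 = -51 + 12 = -39$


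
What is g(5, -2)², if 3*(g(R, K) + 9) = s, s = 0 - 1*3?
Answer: 100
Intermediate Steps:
s = -3 (s = 0 - 3 = -3)
g(R, K) = -10 (g(R, K) = -9 + (⅓)*(-3) = -9 - 1 = -10)
g(5, -2)² = (-10)² = 100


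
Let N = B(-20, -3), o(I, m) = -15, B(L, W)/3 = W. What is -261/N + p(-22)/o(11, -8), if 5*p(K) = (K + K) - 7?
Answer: 742/25 ≈ 29.680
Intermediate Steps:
B(L, W) = 3*W
N = -9 (N = 3*(-3) = -9)
p(K) = -7/5 + 2*K/5 (p(K) = ((K + K) - 7)/5 = (2*K - 7)/5 = (-7 + 2*K)/5 = -7/5 + 2*K/5)
-261/N + p(-22)/o(11, -8) = -261/(-9) + (-7/5 + (⅖)*(-22))/(-15) = -261*(-⅑) + (-7/5 - 44/5)*(-1/15) = 29 - 51/5*(-1/15) = 29 + 17/25 = 742/25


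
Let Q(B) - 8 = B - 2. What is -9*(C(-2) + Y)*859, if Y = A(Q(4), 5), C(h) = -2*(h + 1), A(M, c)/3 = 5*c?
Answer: -595287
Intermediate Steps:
Q(B) = 6 + B (Q(B) = 8 + (B - 2) = 8 + (-2 + B) = 6 + B)
A(M, c) = 15*c (A(M, c) = 3*(5*c) = 15*c)
C(h) = -2 - 2*h (C(h) = -2*(1 + h) = -2 - 2*h)
Y = 75 (Y = 15*5 = 75)
-9*(C(-2) + Y)*859 = -9*((-2 - 2*(-2)) + 75)*859 = -9*((-2 + 4) + 75)*859 = -9*(2 + 75)*859 = -9*77*859 = -693*859 = -595287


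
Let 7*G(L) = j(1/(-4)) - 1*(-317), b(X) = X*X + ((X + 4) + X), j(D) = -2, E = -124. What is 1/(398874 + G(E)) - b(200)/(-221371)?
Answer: 435625531/2386732377 ≈ 0.18252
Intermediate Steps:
b(X) = 4 + X**2 + 2*X (b(X) = X**2 + ((4 + X) + X) = X**2 + (4 + 2*X) = 4 + X**2 + 2*X)
G(L) = 45 (G(L) = (-2 - 1*(-317))/7 = (-2 + 317)/7 = (1/7)*315 = 45)
1/(398874 + G(E)) - b(200)/(-221371) = 1/(398874 + 45) - (4 + 200**2 + 2*200)/(-221371) = 1/398919 - (4 + 40000 + 400)*(-1)/221371 = 1/398919 - 40404*(-1)/221371 = 1/398919 - 1*(-1092/5983) = 1/398919 + 1092/5983 = 435625531/2386732377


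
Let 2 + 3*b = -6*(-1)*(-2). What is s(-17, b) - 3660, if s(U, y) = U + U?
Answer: -3694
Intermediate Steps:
b = -14/3 (b = -2/3 + (-6*(-1)*(-2))/3 = -2/3 + (6*(-2))/3 = -2/3 + (1/3)*(-12) = -2/3 - 4 = -14/3 ≈ -4.6667)
s(U, y) = 2*U
s(-17, b) - 3660 = 2*(-17) - 3660 = -34 - 3660 = -3694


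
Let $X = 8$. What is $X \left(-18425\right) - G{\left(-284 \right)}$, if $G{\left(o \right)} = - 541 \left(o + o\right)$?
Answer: $-454688$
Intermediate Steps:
$G{\left(o \right)} = - 1082 o$ ($G{\left(o \right)} = - 541 \cdot 2 o = - 1082 o$)
$X \left(-18425\right) - G{\left(-284 \right)} = 8 \left(-18425\right) - \left(-1082\right) \left(-284\right) = -147400 - 307288 = -454688$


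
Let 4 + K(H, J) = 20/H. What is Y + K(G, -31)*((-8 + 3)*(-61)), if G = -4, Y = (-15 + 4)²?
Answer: -2624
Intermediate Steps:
Y = 121 (Y = (-11)² = 121)
K(H, J) = -4 + 20/H
Y + K(G, -31)*((-8 + 3)*(-61)) = 121 + (-4 + 20/(-4))*((-8 + 3)*(-61)) = 121 + (-4 + 20*(-¼))*(-5*(-61)) = 121 + (-4 - 5)*305 = 121 - 9*305 = 121 - 2745 = -2624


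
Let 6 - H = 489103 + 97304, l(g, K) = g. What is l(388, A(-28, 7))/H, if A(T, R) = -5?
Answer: -388/586401 ≈ -0.00066166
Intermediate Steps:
H = -586401 (H = 6 - (489103 + 97304) = 6 - 1*586407 = 6 - 586407 = -586401)
l(388, A(-28, 7))/H = 388/(-586401) = 388*(-1/586401) = -388/586401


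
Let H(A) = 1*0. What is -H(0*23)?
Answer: 0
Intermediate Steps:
H(A) = 0
-H(0*23) = -1*0 = 0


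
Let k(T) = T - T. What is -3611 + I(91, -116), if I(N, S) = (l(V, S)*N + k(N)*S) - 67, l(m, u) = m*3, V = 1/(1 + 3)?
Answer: -14439/4 ≈ -3609.8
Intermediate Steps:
V = ¼ (V = 1/4 = ¼ ≈ 0.25000)
l(m, u) = 3*m
k(T) = 0
I(N, S) = -67 + 3*N/4 (I(N, S) = ((3*(¼))*N + 0*S) - 67 = (3*N/4 + 0) - 67 = 3*N/4 - 67 = -67 + 3*N/4)
-3611 + I(91, -116) = -3611 + (-67 + (¾)*91) = -3611 + (-67 + 273/4) = -3611 + 5/4 = -14439/4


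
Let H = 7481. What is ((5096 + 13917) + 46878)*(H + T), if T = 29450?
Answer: 2433420521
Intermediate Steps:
((5096 + 13917) + 46878)*(H + T) = ((5096 + 13917) + 46878)*(7481 + 29450) = (19013 + 46878)*36931 = 65891*36931 = 2433420521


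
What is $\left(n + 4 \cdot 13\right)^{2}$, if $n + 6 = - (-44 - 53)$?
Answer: $20449$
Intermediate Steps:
$n = 91$ ($n = -6 - \left(-44 - 53\right) = -6 - -97 = -6 + 97 = 91$)
$\left(n + 4 \cdot 13\right)^{2} = \left(91 + 4 \cdot 13\right)^{2} = \left(91 + 52\right)^{2} = 143^{2} = 20449$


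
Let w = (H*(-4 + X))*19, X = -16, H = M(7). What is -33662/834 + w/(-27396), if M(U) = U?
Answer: -38332738/952011 ≈ -40.265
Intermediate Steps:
H = 7
w = -2660 (w = (7*(-4 - 16))*19 = (7*(-20))*19 = -140*19 = -2660)
-33662/834 + w/(-27396) = -33662/834 - 2660/(-27396) = -33662*1/834 - 2660*(-1/27396) = -16831/417 + 665/6849 = -38332738/952011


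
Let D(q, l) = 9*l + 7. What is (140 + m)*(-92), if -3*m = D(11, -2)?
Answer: -39652/3 ≈ -13217.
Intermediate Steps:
D(q, l) = 7 + 9*l
m = 11/3 (m = -(7 + 9*(-2))/3 = -(7 - 18)/3 = -1/3*(-11) = 11/3 ≈ 3.6667)
(140 + m)*(-92) = (140 + 11/3)*(-92) = (431/3)*(-92) = -39652/3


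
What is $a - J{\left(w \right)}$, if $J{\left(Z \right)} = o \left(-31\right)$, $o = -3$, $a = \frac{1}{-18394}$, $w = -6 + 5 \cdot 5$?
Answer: $- \frac{1710643}{18394} \approx -93.0$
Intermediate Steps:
$w = 19$ ($w = -6 + 25 = 19$)
$a = - \frac{1}{18394} \approx -5.4366 \cdot 10^{-5}$
$J{\left(Z \right)} = 93$ ($J{\left(Z \right)} = \left(-3\right) \left(-31\right) = 93$)
$a - J{\left(w \right)} = - \frac{1}{18394} - 93 = - \frac{1710643}{18394}$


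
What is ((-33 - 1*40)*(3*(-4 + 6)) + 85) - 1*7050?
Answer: -7403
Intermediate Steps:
((-33 - 1*40)*(3*(-4 + 6)) + 85) - 1*7050 = ((-33 - 40)*(3*2) + 85) - 7050 = (-73*6 + 85) - 7050 = (-438 + 85) - 7050 = -353 - 7050 = -7403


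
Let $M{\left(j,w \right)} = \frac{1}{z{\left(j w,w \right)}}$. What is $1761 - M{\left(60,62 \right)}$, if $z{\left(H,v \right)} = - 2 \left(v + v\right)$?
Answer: $\frac{436729}{248} \approx 1761.0$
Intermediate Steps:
$z{\left(H,v \right)} = - 4 v$ ($z{\left(H,v \right)} = - 2 \cdot 2 v = - 4 v$)
$M{\left(j,w \right)} = - \frac{1}{4 w}$ ($M{\left(j,w \right)} = \frac{1}{\left(-4\right) w} = - \frac{1}{4 w}$)
$1761 - M{\left(60,62 \right)} = 1761 - - \frac{1}{4 \cdot 62} = 1761 - \left(- \frac{1}{4}\right) \frac{1}{62} = 1761 - - \frac{1}{248} = 1761 + \frac{1}{248} = \frac{436729}{248}$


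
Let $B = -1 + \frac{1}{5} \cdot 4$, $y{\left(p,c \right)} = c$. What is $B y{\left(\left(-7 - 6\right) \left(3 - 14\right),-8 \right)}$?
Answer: $\frac{8}{5} \approx 1.6$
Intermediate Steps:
$B = - \frac{1}{5}$ ($B = -1 + \frac{1}{5} \cdot 4 = -1 + \frac{4}{5} = - \frac{1}{5} \approx -0.2$)
$B y{\left(\left(-7 - 6\right) \left(3 - 14\right),-8 \right)} = \left(- \frac{1}{5}\right) \left(-8\right) = \frac{8}{5}$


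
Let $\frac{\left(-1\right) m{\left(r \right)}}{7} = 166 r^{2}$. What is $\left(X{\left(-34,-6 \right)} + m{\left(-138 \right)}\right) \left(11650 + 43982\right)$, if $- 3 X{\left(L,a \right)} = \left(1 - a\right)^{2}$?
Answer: $-1231088557552$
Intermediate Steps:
$X{\left(L,a \right)} = - \frac{\left(1 - a\right)^{2}}{3}$
$m{\left(r \right)} = - 1162 r^{2}$ ($m{\left(r \right)} = - 7 \cdot 166 r^{2} = - 1162 r^{2}$)
$\left(X{\left(-34,-6 \right)} + m{\left(-138 \right)}\right) \left(11650 + 43982\right) = \left(- \frac{\left(-1 - 6\right)^{2}}{3} - 1162 \left(-138\right)^{2}\right) \left(11650 + 43982\right) = \left(- \frac{\left(-7\right)^{2}}{3} - 22129128\right) 55632 = \left(\left(- \frac{1}{3}\right) 49 - 22129128\right) 55632 = \left(- \frac{49}{3} - 22129128\right) 55632 = \left(- \frac{66387433}{3}\right) 55632 = -1231088557552$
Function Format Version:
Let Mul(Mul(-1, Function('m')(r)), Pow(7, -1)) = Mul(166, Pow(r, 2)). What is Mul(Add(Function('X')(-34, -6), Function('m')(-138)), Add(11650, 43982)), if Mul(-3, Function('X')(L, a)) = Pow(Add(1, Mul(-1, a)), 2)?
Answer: -1231088557552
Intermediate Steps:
Function('X')(L, a) = Mul(Rational(-1, 3), Pow(Add(1, Mul(-1, a)), 2))
Function('m')(r) = Mul(-1162, Pow(r, 2)) (Function('m')(r) = Mul(-7, Mul(166, Pow(r, 2))) = Mul(-1162, Pow(r, 2)))
Mul(Add(Function('X')(-34, -6), Function('m')(-138)), Add(11650, 43982)) = Mul(Add(Mul(Rational(-1, 3), Pow(Add(-1, -6), 2)), Mul(-1162, Pow(-138, 2))), Add(11650, 43982)) = Mul(Add(Mul(Rational(-1, 3), Pow(-7, 2)), Mul(-1162, 19044)), 55632) = Mul(Add(Mul(Rational(-1, 3), 49), -22129128), 55632) = Mul(Add(Rational(-49, 3), -22129128), 55632) = Mul(Rational(-66387433, 3), 55632) = -1231088557552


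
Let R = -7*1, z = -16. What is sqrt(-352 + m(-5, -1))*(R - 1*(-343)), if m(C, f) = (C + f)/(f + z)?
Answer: 2352*I*sqrt(2074)/17 ≈ 6300.8*I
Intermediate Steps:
R = -7
m(C, f) = (C + f)/(-16 + f) (m(C, f) = (C + f)/(f - 16) = (C + f)/(-16 + f))
sqrt(-352 + m(-5, -1))*(R - 1*(-343)) = sqrt(-352 + (-5 - 1)/(-16 - 1))*(-7 - 1*(-343)) = sqrt(-352 - 6/(-17))*(-7 + 343) = sqrt(-352 - 1/17*(-6))*336 = sqrt(-352 + 6/17)*336 = sqrt(-5978/17)*336 = (7*I*sqrt(2074)/17)*336 = 2352*I*sqrt(2074)/17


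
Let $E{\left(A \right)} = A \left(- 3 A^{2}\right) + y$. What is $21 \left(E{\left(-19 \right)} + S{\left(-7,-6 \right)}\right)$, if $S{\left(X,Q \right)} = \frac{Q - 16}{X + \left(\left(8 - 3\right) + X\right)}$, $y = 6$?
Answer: $\frac{1296883}{3} \approx 4.3229 \cdot 10^{5}$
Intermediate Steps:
$S{\left(X,Q \right)} = \frac{-16 + Q}{5 + 2 X}$ ($S{\left(X,Q \right)} = \frac{-16 + Q}{X + \left(5 + X\right)} = \frac{-16 + Q}{5 + 2 X}$)
$E{\left(A \right)} = 6 - 3 A^{3}$ ($E{\left(A \right)} = A \left(- 3 A^{2}\right) + 6 = - 3 A^{3} + 6 = 6 - 3 A^{3}$)
$21 \left(E{\left(-19 \right)} + S{\left(-7,-6 \right)}\right) = 21 \left(\left(6 - 3 \left(-19\right)^{3}\right) + \frac{-16 - 6}{5 + 2 \left(-7\right)}\right) = 21 \left(\left(6 - -20577\right) + \frac{1}{5 - 14} \left(-22\right)\right) = 21 \left(\left(6 + 20577\right) + \frac{1}{-9} \left(-22\right)\right) = 21 \left(20583 - - \frac{22}{9}\right) = 21 \left(20583 + \frac{22}{9}\right) = 21 \cdot \frac{185269}{9} = \frac{1296883}{3}$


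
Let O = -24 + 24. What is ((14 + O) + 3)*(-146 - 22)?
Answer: -2856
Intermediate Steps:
O = 0
((14 + O) + 3)*(-146 - 22) = ((14 + 0) + 3)*(-146 - 22) = (14 + 3)*(-168) = 17*(-168) = -2856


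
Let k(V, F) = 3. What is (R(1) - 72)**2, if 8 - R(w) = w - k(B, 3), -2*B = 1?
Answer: 3844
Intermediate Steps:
B = -1/2 (B = -1/2*1 = -1/2 ≈ -0.50000)
R(w) = 11 - w (R(w) = 8 - (w - 1*3) = 8 - (w - 3) = 8 - (-3 + w) = 8 + (3 - w) = 11 - w)
(R(1) - 72)**2 = ((11 - 1*1) - 72)**2 = ((11 - 1) - 72)**2 = (10 - 72)**2 = (-62)**2 = 3844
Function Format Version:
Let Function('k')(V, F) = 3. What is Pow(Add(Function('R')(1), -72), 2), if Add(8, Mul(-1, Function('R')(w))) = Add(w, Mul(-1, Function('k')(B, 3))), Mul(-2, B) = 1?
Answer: 3844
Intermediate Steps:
B = Rational(-1, 2) (B = Mul(Rational(-1, 2), 1) = Rational(-1, 2) ≈ -0.50000)
Function('R')(w) = Add(11, Mul(-1, w)) (Function('R')(w) = Add(8, Mul(-1, Add(w, Mul(-1, 3)))) = Add(8, Mul(-1, Add(w, -3))) = Add(8, Mul(-1, Add(-3, w))) = Add(8, Add(3, Mul(-1, w))) = Add(11, Mul(-1, w)))
Pow(Add(Function('R')(1), -72), 2) = Pow(Add(Add(11, Mul(-1, 1)), -72), 2) = Pow(Add(Add(11, -1), -72), 2) = Pow(Add(10, -72), 2) = Pow(-62, 2) = 3844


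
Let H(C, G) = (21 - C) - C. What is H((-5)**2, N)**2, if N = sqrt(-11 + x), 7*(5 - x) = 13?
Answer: 841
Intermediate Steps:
x = 22/7 (x = 5 - 1/7*13 = 5 - 13/7 = 22/7 ≈ 3.1429)
N = I*sqrt(385)/7 (N = sqrt(-11 + 22/7) = sqrt(-55/7) = I*sqrt(385)/7 ≈ 2.8031*I)
H(C, G) = 21 - 2*C
H((-5)**2, N)**2 = (21 - 2*(-5)**2)**2 = (21 - 2*25)**2 = (21 - 50)**2 = (-29)**2 = 841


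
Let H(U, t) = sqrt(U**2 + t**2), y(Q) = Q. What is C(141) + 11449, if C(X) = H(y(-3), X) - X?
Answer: 11308 + 3*sqrt(2210) ≈ 11449.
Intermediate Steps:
C(X) = sqrt(9 + X**2) - X (C(X) = sqrt((-3)**2 + X**2) - X = sqrt(9 + X**2) - X)
C(141) + 11449 = (sqrt(9 + 141**2) - 1*141) + 11449 = (sqrt(9 + 19881) - 141) + 11449 = (sqrt(19890) - 141) + 11449 = (3*sqrt(2210) - 141) + 11449 = (-141 + 3*sqrt(2210)) + 11449 = 11308 + 3*sqrt(2210)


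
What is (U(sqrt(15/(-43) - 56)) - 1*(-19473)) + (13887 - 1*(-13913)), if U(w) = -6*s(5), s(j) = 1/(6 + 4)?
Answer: 236362/5 ≈ 47272.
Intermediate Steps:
s(j) = 1/10
U(w) = -3/5 (U(w) = -6*1/10 = -3/5)
(U(sqrt(15/(-43) - 56)) - 1*(-19473)) + (13887 - 1*(-13913)) = (-3/5 - 1*(-19473)) + (13887 - 1*(-13913)) = (-3/5 + 19473) + (13887 + 13913) = 97362/5 + 27800 = 236362/5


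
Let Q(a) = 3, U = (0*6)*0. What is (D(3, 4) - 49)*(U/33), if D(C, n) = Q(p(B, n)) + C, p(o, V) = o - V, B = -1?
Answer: 0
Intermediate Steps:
U = 0 (U = 0*0 = 0)
D(C, n) = 3 + C
(D(3, 4) - 49)*(U/33) = ((3 + 3) - 49)*(0/33) = (6 - 49)*(0*(1/33)) = -43*0 = 0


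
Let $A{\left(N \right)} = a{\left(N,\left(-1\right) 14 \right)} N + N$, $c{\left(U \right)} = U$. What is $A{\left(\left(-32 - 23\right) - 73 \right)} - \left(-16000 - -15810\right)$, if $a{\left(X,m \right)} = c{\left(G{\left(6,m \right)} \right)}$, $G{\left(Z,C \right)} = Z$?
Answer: $-706$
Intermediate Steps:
$a{\left(X,m \right)} = 6$
$A{\left(N \right)} = 7 N$ ($A{\left(N \right)} = 6 N + N = 7 N$)
$A{\left(\left(-32 - 23\right) - 73 \right)} - \left(-16000 - -15810\right) = 7 \left(\left(-32 - 23\right) - 73\right) - \left(-16000 - -15810\right) = 7 \left(-55 - 73\right) - \left(-16000 + 15810\right) = 7 \left(-128\right) - -190 = -896 + 190 = -706$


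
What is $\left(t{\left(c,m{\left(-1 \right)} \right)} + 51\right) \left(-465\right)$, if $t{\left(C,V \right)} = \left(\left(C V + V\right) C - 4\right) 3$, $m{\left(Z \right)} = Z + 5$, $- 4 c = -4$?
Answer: $-29295$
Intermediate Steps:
$c = 1$ ($c = \left(- \frac{1}{4}\right) \left(-4\right) = 1$)
$m{\left(Z \right)} = 5 + Z$
$t{\left(C,V \right)} = -12 + 3 C \left(V + C V\right)$ ($t{\left(C,V \right)} = \left(\left(V + C V\right) C - 4\right) 3 = \left(C \left(V + C V\right) - 4\right) 3 = \left(-4 + C \left(V + C V\right)\right) 3 = -12 + 3 C \left(V + C V\right)$)
$\left(t{\left(c,m{\left(-1 \right)} \right)} + 51\right) \left(-465\right) = \left(\left(-12 + 3 \cdot 1 \left(5 - 1\right) + 3 \left(5 - 1\right) 1^{2}\right) + 51\right) \left(-465\right) = \left(\left(-12 + 3 \cdot 1 \cdot 4 + 3 \cdot 4 \cdot 1\right) + 51\right) \left(-465\right) = \left(\left(-12 + 12 + 12\right) + 51\right) \left(-465\right) = \left(12 + 51\right) \left(-465\right) = 63 \left(-465\right) = -29295$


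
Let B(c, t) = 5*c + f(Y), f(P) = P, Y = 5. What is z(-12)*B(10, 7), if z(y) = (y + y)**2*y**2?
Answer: 4561920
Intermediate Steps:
B(c, t) = 5 + 5*c (B(c, t) = 5*c + 5 = 5 + 5*c)
z(y) = 4*y**4 (z(y) = (2*y)**2*y**2 = (4*y**2)*y**2 = 4*y**4)
z(-12)*B(10, 7) = (4*(-12)**4)*(5 + 5*10) = (4*20736)*(5 + 50) = 82944*55 = 4561920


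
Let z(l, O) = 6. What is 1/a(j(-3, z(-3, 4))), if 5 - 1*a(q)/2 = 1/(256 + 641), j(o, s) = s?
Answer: 897/8968 ≈ 0.10002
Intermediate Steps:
a(q) = 8968/897 (a(q) = 10 - 2/(256 + 641) = 10 - 2/897 = 8968/897)
1/a(j(-3, z(-3, 4))) = 1/(8968/897) = 897/8968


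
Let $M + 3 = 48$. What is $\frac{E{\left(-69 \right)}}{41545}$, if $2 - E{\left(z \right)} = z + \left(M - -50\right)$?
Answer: $- \frac{24}{41545} \approx -0.00057769$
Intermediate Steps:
$M = 45$ ($M = -3 + 48 = 45$)
$E{\left(z \right)} = -93 - z$ ($E{\left(z \right)} = 2 - \left(z + \left(45 - -50\right)\right) = 2 - \left(z + \left(45 + 50\right)\right) = 2 - \left(z + 95\right) = 2 - \left(95 + z\right) = -93 - z$)
$\frac{E{\left(-69 \right)}}{41545} = \frac{-93 - -69}{41545} = \left(-93 + 69\right) \frac{1}{41545} = \left(-24\right) \frac{1}{41545} = - \frac{24}{41545}$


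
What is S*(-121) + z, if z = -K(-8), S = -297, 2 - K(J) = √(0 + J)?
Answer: 35935 + 2*I*√2 ≈ 35935.0 + 2.8284*I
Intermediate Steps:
K(J) = 2 - √J (K(J) = 2 - √(0 + J) = 2 - √J)
z = -2 + 2*I*√2 (z = -(2 - √(-8)) = -(2 - 2*I*√2) = -2 + 2*I*√2 ≈ -2.0 + 2.8284*I)
S*(-121) + z = -297*(-121) + (-2 + 2*I*√2) = 35937 + (-2 + 2*I*√2) = 35935 + 2*I*√2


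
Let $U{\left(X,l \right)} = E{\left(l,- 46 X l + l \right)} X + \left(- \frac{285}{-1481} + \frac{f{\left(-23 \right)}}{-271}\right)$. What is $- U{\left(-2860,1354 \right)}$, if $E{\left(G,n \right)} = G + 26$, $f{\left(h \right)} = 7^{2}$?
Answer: $\frac{1584052122134}{401351} \approx 3.9468 \cdot 10^{6}$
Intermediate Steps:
$f{\left(h \right)} = 49$
$E{\left(G,n \right)} = 26 + G$
$U{\left(X,l \right)} = \frac{4666}{401351} + X \left(26 + l\right)$ ($U{\left(X,l \right)} = \left(26 + l\right) X + \left(- \frac{285}{-1481} + \frac{49}{-271}\right) = X \left(26 + l\right) + \left(\left(-285\right) \left(- \frac{1}{1481}\right) + 49 \left(- \frac{1}{271}\right)\right) = X \left(26 + l\right) + \left(\frac{285}{1481} - \frac{49}{271}\right) = X \left(26 + l\right) + \frac{4666}{401351} = \frac{4666}{401351} + X \left(26 + l\right)$)
$- U{\left(-2860,1354 \right)} = - (\frac{4666}{401351} - 2860 \left(26 + 1354\right)) = - (\frac{4666}{401351} - 3946800) = \left(-1\right) \left(- \frac{1584052122134}{401351}\right) = \frac{1584052122134}{401351}$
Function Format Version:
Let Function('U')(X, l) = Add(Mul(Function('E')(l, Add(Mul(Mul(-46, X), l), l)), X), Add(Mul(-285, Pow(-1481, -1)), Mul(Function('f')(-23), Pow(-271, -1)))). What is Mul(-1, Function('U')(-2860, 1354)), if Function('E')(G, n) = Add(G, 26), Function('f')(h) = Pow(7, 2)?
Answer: Rational(1584052122134, 401351) ≈ 3.9468e+6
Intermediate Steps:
Function('f')(h) = 49
Function('E')(G, n) = Add(26, G)
Function('U')(X, l) = Add(Rational(4666, 401351), Mul(X, Add(26, l))) (Function('U')(X, l) = Add(Mul(Add(26, l), X), Add(Mul(-285, Pow(-1481, -1)), Mul(49, Pow(-271, -1)))) = Add(Mul(X, Add(26, l)), Add(Mul(-285, Rational(-1, 1481)), Mul(49, Rational(-1, 271)))) = Add(Mul(X, Add(26, l)), Add(Rational(285, 1481), Rational(-49, 271))) = Add(Mul(X, Add(26, l)), Rational(4666, 401351)) = Add(Rational(4666, 401351), Mul(X, Add(26, l))))
Mul(-1, Function('U')(-2860, 1354)) = Mul(-1, Add(Rational(4666, 401351), Mul(-2860, Add(26, 1354)))) = Mul(-1, Add(Rational(4666, 401351), Mul(-2860, 1380))) = Mul(-1, Add(Rational(4666, 401351), -3946800)) = Mul(-1, Rational(-1584052122134, 401351)) = Rational(1584052122134, 401351)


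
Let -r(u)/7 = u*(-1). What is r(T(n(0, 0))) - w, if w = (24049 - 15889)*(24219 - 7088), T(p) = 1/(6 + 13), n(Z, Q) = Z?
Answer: -2655990233/19 ≈ -1.3979e+8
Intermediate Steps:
T(p) = 1/19
r(u) = 7*u (r(u) = -7*u*(-1) = -(-7)*u = 7*u)
w = 139788960 (w = 8160*17131 = 139788960)
r(T(n(0, 0))) - w = 7*(1/19) - 1*139788960 = 7/19 - 139788960 = -2655990233/19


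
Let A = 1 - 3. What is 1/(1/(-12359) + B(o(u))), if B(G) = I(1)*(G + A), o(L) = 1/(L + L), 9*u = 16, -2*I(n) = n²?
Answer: 790976/679681 ≈ 1.1637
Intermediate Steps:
I(n) = -n²/2
A = -2
u = 16/9 (u = (⅑)*16 = 16/9 ≈ 1.7778)
o(L) = 1/(2*L)
B(G) = 1 - G/2 (B(G) = (-½*1²)*(G - 2) = (-½*1)*(-2 + G) = -(-2 + G)/2 = 1 - G/2)
1/(1/(-12359) + B(o(u))) = 1/(1/(-12359) + (1 - 1/(4*16/9))) = 1/(-1/12359 + (1 - 9/(4*16))) = 1/(-1/12359 + (1 - ½*9/32)) = 1/(-1/12359 + (1 - 9/64)) = 1/(-1/12359 + 55/64) = 1/(679681/790976) = 790976/679681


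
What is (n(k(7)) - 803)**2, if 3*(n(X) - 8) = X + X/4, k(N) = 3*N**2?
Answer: 8614225/16 ≈ 5.3839e+5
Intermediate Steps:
n(X) = 8 + 5*X/12 (n(X) = 8 + (X + X/4)/3 = 8 + (5*X/4)/3 = 8 + 5*X/12)
(n(k(7)) - 803)**2 = ((8 + 5*(3*7**2)/12) - 803)**2 = ((8 + 5*(3*49)/12) - 803)**2 = ((8 + (5/12)*147) - 803)**2 = ((8 + 245/4) - 803)**2 = (277/4 - 803)**2 = (-2935/4)**2 = 8614225/16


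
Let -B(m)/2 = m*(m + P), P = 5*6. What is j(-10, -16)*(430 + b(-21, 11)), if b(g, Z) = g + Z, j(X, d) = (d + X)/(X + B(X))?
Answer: -28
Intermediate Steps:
P = 30
B(m) = -2*m*(30 + m) (B(m) = -2*m*(m + 30) = -2*m*(30 + m))
j(X, d) = (X + d)/(X - 2*X*(30 + X)) (j(X, d) = (d + X)/(X - 2*X*(30 + X)) = (X + d)/(X - 2*X*(30 + X)))
b(g, Z) = Z + g
j(-10, -16)*(430 + b(-21, 11)) = ((-1*(-10) - 1*(-16))/((-10)*(59 + 2*(-10))))*(430 + (11 - 21)) = (-(10 + 16)/(10*(59 - 20)))*(430 - 10) = -⅒*26/39*420 = -⅒*1/39*26*420 = -1/15*420 = -28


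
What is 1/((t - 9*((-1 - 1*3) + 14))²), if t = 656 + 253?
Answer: 1/670761 ≈ 1.4908e-6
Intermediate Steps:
t = 909
1/((t - 9*((-1 - 1*3) + 14))²) = 1/((909 - 9*((-1 - 1*3) + 14))²) = 1/((909 - 9*((-1 - 3) + 14))²) = 1/((909 - 9*(-4 + 14))²) = 1/((909 - 9*10)²) = 1/((909 - 90)²) = 1/(819²) = 1/670761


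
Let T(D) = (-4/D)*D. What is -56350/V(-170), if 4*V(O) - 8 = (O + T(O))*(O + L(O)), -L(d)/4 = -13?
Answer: -11270/1027 ≈ -10.974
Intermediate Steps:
L(d) = 52 (L(d) = -4*(-13) = 52)
T(D) = -4
V(O) = 2 + (-4 + O)*(52 + O)/4 (V(O) = 2 + ((O - 4)*(O + 52))/4 = 2 + ((-4 + O)*(52 + O))/4 = 2 + (-4 + O)*(52 + O)/4)
-56350/V(-170) = -56350/(-50 + 12*(-170) + (1/4)*(-170)**2) = -56350/(-50 - 2040 + (1/4)*28900) = -56350/(-50 - 2040 + 7225) = -56350/5135 = -56350*1/5135 = -11270/1027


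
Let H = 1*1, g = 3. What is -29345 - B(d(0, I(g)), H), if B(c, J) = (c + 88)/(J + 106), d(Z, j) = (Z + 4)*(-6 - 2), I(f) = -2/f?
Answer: -3139971/107 ≈ -29346.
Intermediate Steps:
d(Z, j) = -32 - 8*Z (d(Z, j) = (4 + Z)*(-8) = -32 - 8*Z)
H = 1
B(c, J) = (88 + c)/(106 + J)
-29345 - B(d(0, I(g)), H) = -29345 - (88 + (-32 - 8*0))/(106 + 1) = -29345 - (88 + (-32 + 0))/107 = -29345 - (88 - 32)/107 = -29345 - 56/107 = -3139971/107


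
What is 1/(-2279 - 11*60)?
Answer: -1/2939 ≈ -0.00034025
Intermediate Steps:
1/(-2279 - 11*60) = 1/(-2279 - 660) = 1/(-2939) = -1/2939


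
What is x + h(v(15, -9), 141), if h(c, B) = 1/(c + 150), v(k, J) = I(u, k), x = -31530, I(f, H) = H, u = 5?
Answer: -5202449/165 ≈ -31530.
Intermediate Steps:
v(k, J) = k
h(c, B) = 1/(150 + c)
x + h(v(15, -9), 141) = -31530 + 1/(150 + 15) = -31530 + 1/165 = -5202449/165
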